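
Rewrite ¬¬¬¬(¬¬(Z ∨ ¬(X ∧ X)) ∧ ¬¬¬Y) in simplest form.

¬¬¬¬(¬¬(Z ∨ ¬(X ∧ X)) ∧ ¬¬¬Y)
= ¬¬¬(¬(Z ∨ ¬(X ∧ X)) ∨ ¬¬Y)   — De Morgan
= ¬(¬(Z ∨ ¬(X ∧ X)) ∨ ¬¬Y)   — double negation
= (Z ∨ ¬(X ∧ X)) ∧ ¬Y   — De Morgan
= (Z ∨ ¬X) ∧ ¬Y   — idempotence

(Z ∨ ¬X) ∧ ¬Y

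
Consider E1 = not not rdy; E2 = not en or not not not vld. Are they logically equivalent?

E1: not not rdy
    = rdy   (double negation)
E2: not en or not not not vld
    = not en or not vld   (double negation)
These differ: at en=0, rdy=0, vld=0, E1 = 0 but E2 = 1.

No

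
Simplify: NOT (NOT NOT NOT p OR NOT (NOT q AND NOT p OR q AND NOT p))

NOT (NOT NOT NOT p OR NOT (NOT q AND NOT p OR q AND NOT p))
= NOT (NOT p OR NOT (NOT q AND NOT p OR q AND NOT p))   — double negation
= NOT (NOT p OR NOT NOT p)   — distribution
= p AND NOT p   — De Morgan
= FALSE   — complement

FALSE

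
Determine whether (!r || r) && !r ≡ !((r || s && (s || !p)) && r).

Yes

E1: (!r || r) && !r
    = !r   — complement / identity
E2: !((r || s && (s || !p)) && r)
    = !((r || s) && r)   — absorption
    = !r   — absorption
Both reduce to !r, so they are equivalent.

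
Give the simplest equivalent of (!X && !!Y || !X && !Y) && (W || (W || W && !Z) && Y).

!X && W

(!X && !!Y || !X && !Y) && (W || (W || W && !Z) && Y)
= (!X && !!Y || !X && !Y) && (W || W && Y)   — absorption
= (!X && Y || !X && !Y) && (W || W && Y)   — double negation
= !X && (W || W && Y)   — distribution
= !X && W   — absorption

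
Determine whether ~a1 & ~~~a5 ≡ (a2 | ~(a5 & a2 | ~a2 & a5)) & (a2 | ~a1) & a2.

No

E1: ~a1 & ~~~a5
    = ~a1 & ~a5   — double negation
E2: (a2 | ~(a5 & a2 | ~a2 & a5)) & (a2 | ~a1) & a2
    = (a2 | ~(a5 & a2 | ~a2 & a5)) & a2   — absorption
    = (a2 | ~a5) & a2   — distribution
    = a2   — absorption
These differ: at a1=1, a2=1, a5=0, E1 = 0 but E2 = 1.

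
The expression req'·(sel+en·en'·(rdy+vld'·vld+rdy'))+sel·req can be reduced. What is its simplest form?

sel

req'·(sel+en·en'·(rdy+vld'·vld+rdy'))+sel·req
= req'·(sel+en·en'·(rdy+rdy'))+sel·req   (complement / identity)
= req'·(sel+en·en')+sel·req   (complement / identity)
= req'·sel+sel·req   (complement / identity)
= sel   (distribution)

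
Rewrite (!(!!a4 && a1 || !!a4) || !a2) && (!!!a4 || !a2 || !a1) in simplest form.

(!(!!a4 && a1 || !!a4) || !a2) && (!!!a4 || !a2 || !a1)
= (!!!a4 || !a2) && (!!!a4 || !a2 || !a1)   — absorption
= !!!a4 || !a2   — absorption
= !a4 || !a2   — double negation

!a4 || !a2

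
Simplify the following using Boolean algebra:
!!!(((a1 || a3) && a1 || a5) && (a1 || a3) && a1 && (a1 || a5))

!!!(((a1 || a3) && a1 || a5) && (a1 || a3) && a1 && (a1 || a5))
= !!!((a1 || a3) && a1 && (a1 || a5))   — absorption
= !!!(a1 && (a1 || a5))   — absorption
= !(a1 && (a1 || a5))   — double negation
= !a1   — absorption

!a1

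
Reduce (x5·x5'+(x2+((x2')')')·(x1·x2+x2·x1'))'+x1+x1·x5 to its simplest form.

(x5·x5'+(x2+((x2')')')·(x1·x2+x2·x1'))'+x1+x1·x5
= (x5·x5'+(x2+((x2')')')·(x1·x2+x2·x1'))'+x1
= (x5·x5'+(x2+x2')·(x1·x2+x2·x1'))'+x1
= (x5·x5'+x1·x2+x2·x1')'+x1
= (x5·x5'+x2)'+x1
= x2'+x1

x2'+x1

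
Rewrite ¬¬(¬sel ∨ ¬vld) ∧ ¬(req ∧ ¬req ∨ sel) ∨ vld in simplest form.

¬¬(¬sel ∨ ¬vld) ∧ ¬(req ∧ ¬req ∨ sel) ∨ vld
= ¬¬(¬sel ∨ ¬vld) ∧ ¬sel ∨ vld   (complement / identity)
= (¬sel ∨ ¬vld) ∧ ¬sel ∨ vld   (double negation)
= ¬sel ∨ vld   (absorption)

¬sel ∨ vld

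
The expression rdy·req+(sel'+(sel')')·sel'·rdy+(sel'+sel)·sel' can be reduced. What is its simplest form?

rdy·req+sel'

rdy·req+(sel'+(sel')')·sel'·rdy+(sel'+sel)·sel'
= rdy·req+(sel'+sel)·sel'·rdy+(sel'+sel)·sel'   [double negation]
= rdy·req+(sel'+sel)·sel'   [absorption]
= rdy·req+sel'   [complement / identity]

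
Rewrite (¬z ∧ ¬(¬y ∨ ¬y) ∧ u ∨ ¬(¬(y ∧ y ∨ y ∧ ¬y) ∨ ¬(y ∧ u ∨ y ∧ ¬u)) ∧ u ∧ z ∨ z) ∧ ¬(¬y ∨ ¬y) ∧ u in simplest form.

(¬z ∧ ¬(¬y ∨ ¬y) ∧ u ∨ ¬(¬(y ∧ y ∨ y ∧ ¬y) ∨ ¬(y ∧ u ∨ y ∧ ¬u)) ∧ u ∧ z ∨ z) ∧ ¬(¬y ∨ ¬y) ∧ u
= (¬z ∧ ¬(¬y ∨ ¬y) ∧ u ∨ ¬(¬(y ∧ y ∨ y ∧ ¬y) ∨ ¬y) ∧ u ∧ z ∨ z) ∧ ¬(¬y ∨ ¬y) ∧ u   [distribution]
= (¬z ∧ ¬(¬y ∨ ¬y) ∧ u ∨ ¬(¬y ∨ ¬y) ∧ u ∧ z ∨ z) ∧ ¬(¬y ∨ ¬y) ∧ u   [distribution]
= (¬(¬y ∨ ¬y) ∧ u ∨ z) ∧ ¬(¬y ∨ ¬y) ∧ u   [distribution]
= ¬(¬y ∨ ¬y) ∧ u   [absorption]
= ¬¬y ∧ u   [idempotence]
= y ∧ u   [double negation]

y ∧ u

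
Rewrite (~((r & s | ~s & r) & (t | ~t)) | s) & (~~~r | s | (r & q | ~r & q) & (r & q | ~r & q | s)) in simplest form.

(~((r & s | ~s & r) & (t | ~t)) | s) & (~~~r | s | (r & q | ~r & q) & (r & q | ~r & q | s))
= (~(r & (t | ~t)) | s) & (~~~r | s | (r & q | ~r & q) & (r & q | ~r & q | s))   (distribution)
= (~(r & (t | ~t)) | s) & (~~~r | s | r & q | ~r & q)   (absorption)
= (~(r & (t | ~t)) | s) & (~~~r | s | q)   (distribution)
= (~r | s) & (~~~r | s | q)   (complement / identity)
= (~r | s) & (~r | s | q)   (double negation)
= ~r | s   (absorption)

~r | s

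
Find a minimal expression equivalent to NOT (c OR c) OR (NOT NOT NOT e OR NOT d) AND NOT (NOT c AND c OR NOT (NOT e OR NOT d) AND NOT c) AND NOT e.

NOT c OR NOT e

NOT (c OR c) OR (NOT NOT NOT e OR NOT d) AND NOT (NOT c AND c OR NOT (NOT e OR NOT d) AND NOT c) AND NOT e
= NOT (c OR c) OR (NOT NOT NOT e OR NOT d) AND NOT (NOT (NOT e OR NOT d) AND NOT c) AND NOT e
= NOT (c OR c) OR (NOT NOT NOT e OR NOT d) AND (NOT e OR NOT d OR c) AND NOT e
= NOT c OR (NOT NOT NOT e OR NOT d) AND (NOT e OR NOT d OR c) AND NOT e
= NOT c OR (NOT e OR NOT d) AND (NOT e OR NOT d OR c) AND NOT e
= NOT c OR (NOT e OR NOT d) AND NOT e
= NOT c OR NOT e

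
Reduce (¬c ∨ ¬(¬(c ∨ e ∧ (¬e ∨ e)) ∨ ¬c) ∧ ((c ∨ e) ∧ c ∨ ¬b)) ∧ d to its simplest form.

d

(¬c ∨ ¬(¬(c ∨ e ∧ (¬e ∨ e)) ∨ ¬c) ∧ ((c ∨ e) ∧ c ∨ ¬b)) ∧ d
= (¬c ∨ ¬(¬(c ∨ e) ∨ ¬c) ∧ ((c ∨ e) ∧ c ∨ ¬b)) ∧ d   — complement / identity
= (¬c ∨ (c ∨ e) ∧ c ∧ ((c ∨ e) ∧ c ∨ ¬b)) ∧ d   — De Morgan
= (¬c ∨ (c ∨ e) ∧ c) ∧ d   — absorption
= (¬c ∨ c) ∧ d   — absorption
= d   — complement / identity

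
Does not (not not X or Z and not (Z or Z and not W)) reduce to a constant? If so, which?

no

not (not not X or Z and not (Z or Z and not W))
= not (not not X or Z and not Z)   [absorption]
= not not not X   [complement / identity]
= not X   [double negation]
This depends on X, so it is not a constant.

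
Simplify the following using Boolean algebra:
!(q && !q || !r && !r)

!(q && !q || !r && !r)
= !(!r && !r)
= !!r
= r

r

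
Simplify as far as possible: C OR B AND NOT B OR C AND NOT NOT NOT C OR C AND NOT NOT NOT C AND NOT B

C OR B AND NOT B OR C AND NOT NOT NOT C OR C AND NOT NOT NOT C AND NOT B
= C OR C AND NOT NOT NOT C OR C AND NOT NOT NOT C AND NOT B   [complement / identity]
= C OR C AND NOT NOT NOT C   [absorption]
= C OR C AND NOT C   [double negation]
= C   [complement / identity]

C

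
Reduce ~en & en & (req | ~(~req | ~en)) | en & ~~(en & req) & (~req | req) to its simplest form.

~en & en & (req | ~(~req | ~en)) | en & ~~(en & req) & (~req | req)
= ~en & en & (req | req & en) | en & ~~(en & req) & (~req | req)   — De Morgan
= ~en & en & req | en & ~~(en & req) & (~req | req)   — absorption
= ~en & en & req | en & ~~(en & req)   — complement / identity
= ~en & en & req | en & en & req   — double negation
= en & req   — distribution

en & req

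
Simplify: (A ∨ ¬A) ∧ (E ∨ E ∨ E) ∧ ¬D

E ∧ ¬D

(A ∨ ¬A) ∧ (E ∨ E ∨ E) ∧ ¬D
= (A ∨ ¬A) ∧ (E ∨ E) ∧ ¬D   — idempotence
= (A ∨ ¬A) ∧ E ∧ ¬D   — idempotence
= E ∧ ¬D   — complement / identity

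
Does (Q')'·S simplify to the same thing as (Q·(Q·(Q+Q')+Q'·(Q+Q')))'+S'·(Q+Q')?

E1: (Q')'·S
    = Q·S   [double negation]
E2: (Q·(Q·(Q+Q')+Q'·(Q+Q')))'+S'·(Q+Q')
    = (Q·(Q+Q'))'+S'·(Q+Q')   [distribution]
    = Q'+S'·(Q+Q')   [complement / identity]
    = Q'+S'   [complement / identity]
These differ: at Q=0, S=0, E1 = 0 but E2 = 1.

No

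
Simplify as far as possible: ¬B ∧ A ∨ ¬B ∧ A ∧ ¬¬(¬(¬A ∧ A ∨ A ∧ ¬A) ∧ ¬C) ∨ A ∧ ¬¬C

¬B ∧ A ∨ ¬B ∧ A ∧ ¬¬(¬(¬A ∧ A ∨ A ∧ ¬A) ∧ ¬C) ∨ A ∧ ¬¬C
= ¬B ∧ A ∨ ¬B ∧ A ∧ ¬¬(¬(¬A ∧ A ∨ A ∧ ¬A) ∧ ¬C) ∨ A ∧ C   — double negation
= ¬B ∧ A ∨ ¬B ∧ A ∧ ¬¬(¬(A ∧ ¬A) ∧ ¬C) ∨ A ∧ C   — complement / identity
= ¬B ∧ A ∨ ¬B ∧ A ∧ ¬(A ∧ ¬A ∨ C) ∨ A ∧ C   — De Morgan
= ¬B ∧ A ∨ ¬B ∧ A ∧ ¬C ∨ A ∧ C   — complement / identity
= ¬B ∧ A ∨ A ∧ C   — absorption
= A ∧ (¬B ∨ C)   — distribution

A ∧ (¬B ∨ C)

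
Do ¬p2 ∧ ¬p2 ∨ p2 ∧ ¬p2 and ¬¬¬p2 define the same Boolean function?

E1: ¬p2 ∧ ¬p2 ∨ p2 ∧ ¬p2
    = ¬p2   — distribution
E2: ¬¬¬p2
    = ¬p2   — double negation
Both reduce to ¬p2, so they are equivalent.

Yes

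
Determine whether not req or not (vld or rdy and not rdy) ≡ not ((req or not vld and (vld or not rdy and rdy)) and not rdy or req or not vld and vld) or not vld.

E1: not req or not (vld or rdy and not rdy)
    = not req or not vld
E2: not ((req or not vld and (vld or not rdy and rdy)) and not rdy or req or not vld and vld) or not vld
    = not ((req or not vld and vld) and not rdy or req or not vld and vld) or not vld
    = not (req or not vld and vld) or not vld
    = not req or not vld
Both reduce to not req or not vld, so they are equivalent.

Yes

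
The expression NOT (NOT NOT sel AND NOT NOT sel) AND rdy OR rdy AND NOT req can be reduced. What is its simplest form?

NOT (NOT NOT sel AND NOT NOT sel) AND rdy OR rdy AND NOT req
= NOT NOT NOT sel AND rdy OR rdy AND NOT req   [idempotence]
= rdy AND (NOT NOT NOT sel OR NOT req)   [distribution]
= rdy AND (NOT sel OR NOT req)   [double negation]

rdy AND (NOT sel OR NOT req)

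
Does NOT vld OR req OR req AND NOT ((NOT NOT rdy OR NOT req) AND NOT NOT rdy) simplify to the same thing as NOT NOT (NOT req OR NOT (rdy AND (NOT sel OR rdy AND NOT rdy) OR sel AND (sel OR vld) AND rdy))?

E1: NOT vld OR req OR req AND NOT ((NOT NOT rdy OR NOT req) AND NOT NOT rdy)
    = NOT vld OR req OR req AND NOT NOT NOT rdy   — absorption
    = NOT vld OR req OR req AND NOT rdy   — double negation
    = NOT vld OR req   — absorption
E2: NOT NOT (NOT req OR NOT (rdy AND (NOT sel OR rdy AND NOT rdy) OR sel AND (sel OR vld) AND rdy))
    = NOT NOT (NOT req OR NOT (rdy AND (NOT sel OR rdy AND NOT rdy) OR sel AND rdy))   — absorption
    = NOT NOT (NOT req OR NOT (rdy AND NOT sel OR sel AND rdy))   — complement / identity
    = NOT req OR NOT (rdy AND NOT sel OR sel AND rdy)   — double negation
    = NOT req OR NOT rdy   — distribution
These differ: at rdy=1, req=0, sel=0, vld=1, E1 = 0 but E2 = 1.

No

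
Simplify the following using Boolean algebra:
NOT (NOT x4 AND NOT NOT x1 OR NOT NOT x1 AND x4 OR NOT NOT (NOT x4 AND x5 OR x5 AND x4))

NOT (NOT x4 AND NOT NOT x1 OR NOT NOT x1 AND x4 OR NOT NOT (NOT x4 AND x5 OR x5 AND x4))
= NOT (NOT NOT x1 OR NOT NOT (NOT x4 AND x5 OR x5 AND x4))   [distribution]
= NOT (NOT NOT x1 OR NOT NOT x5)   [distribution]
= NOT x1 AND NOT x5   [De Morgan]

NOT x1 AND NOT x5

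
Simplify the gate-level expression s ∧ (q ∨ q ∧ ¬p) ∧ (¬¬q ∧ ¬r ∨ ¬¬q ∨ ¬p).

s ∧ q

s ∧ (q ∨ q ∧ ¬p) ∧ (¬¬q ∧ ¬r ∨ ¬¬q ∨ ¬p)
= s ∧ (q ∨ q ∧ ¬p) ∧ (¬¬q ∨ ¬p)   — absorption
= s ∧ q ∧ (¬¬q ∨ ¬p)   — absorption
= s ∧ q ∧ (q ∨ ¬p)   — double negation
= s ∧ q   — absorption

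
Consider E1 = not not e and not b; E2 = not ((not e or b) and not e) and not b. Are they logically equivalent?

Yes

E1: not not e and not b
    = e and not b   — double negation
E2: not ((not e or b) and not e) and not b
    = not not e and not b   — absorption
    = e and not b   — double negation
Both reduce to e and not b, so they are equivalent.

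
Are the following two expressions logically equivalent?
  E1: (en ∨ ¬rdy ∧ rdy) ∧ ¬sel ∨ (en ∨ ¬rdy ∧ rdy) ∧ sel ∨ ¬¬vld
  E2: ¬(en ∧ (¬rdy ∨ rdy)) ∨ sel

E1: (en ∨ ¬rdy ∧ rdy) ∧ ¬sel ∨ (en ∨ ¬rdy ∧ rdy) ∧ sel ∨ ¬¬vld
    = en ∨ ¬rdy ∧ rdy ∨ ¬¬vld   [distribution]
    = en ∨ ¬rdy ∧ rdy ∨ vld   [double negation]
    = en ∨ vld   [complement / identity]
E2: ¬(en ∧ (¬rdy ∨ rdy)) ∨ sel
    = ¬en ∨ sel   [complement / identity]
These differ: at en=0, rdy=0, sel=1, vld=0, E1 = 0 but E2 = 1.

No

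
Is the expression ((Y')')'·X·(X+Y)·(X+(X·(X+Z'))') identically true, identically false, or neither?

((Y')')'·X·(X+Y)·(X+(X·(X+Z'))')
= Y'·X·(X+Y)·(X+(X·(X+Z'))')   — double negation
= Y'·X·(X+Y)·(X+X')   — absorption
= Y'·X·(X+X')   — absorption
= Y'·X   — complement / identity
This depends on X, Y, so it is not a constant.

neither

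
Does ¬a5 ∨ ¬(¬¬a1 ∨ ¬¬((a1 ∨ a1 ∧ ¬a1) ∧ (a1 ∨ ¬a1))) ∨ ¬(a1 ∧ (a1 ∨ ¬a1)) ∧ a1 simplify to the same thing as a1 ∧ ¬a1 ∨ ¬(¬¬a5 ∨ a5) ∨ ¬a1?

Yes

E1: ¬a5 ∨ ¬(¬¬a1 ∨ ¬¬((a1 ∨ a1 ∧ ¬a1) ∧ (a1 ∨ ¬a1))) ∨ ¬(a1 ∧ (a1 ∨ ¬a1)) ∧ a1
    = ¬a5 ∨ ¬(¬¬a1 ∨ ¬¬(a1 ∧ (a1 ∨ ¬a1))) ∨ ¬(a1 ∧ (a1 ∨ ¬a1)) ∧ a1   — complement / identity
    = ¬a5 ∨ ¬a1 ∧ ¬(a1 ∧ (a1 ∨ ¬a1)) ∨ ¬(a1 ∧ (a1 ∨ ¬a1)) ∧ a1   — De Morgan
    = ¬a5 ∨ ¬(a1 ∧ (a1 ∨ ¬a1))   — distribution
    = ¬a5 ∨ ¬a1   — complement / identity
E2: a1 ∧ ¬a1 ∨ ¬(¬¬a5 ∨ a5) ∨ ¬a1
    = ¬(¬¬a5 ∨ a5) ∨ ¬a1   — complement / identity
    = ¬(a5 ∨ a5) ∨ ¬a1   — double negation
    = ¬a5 ∨ ¬a1   — idempotence
Both reduce to ¬a5 ∨ ¬a1, so they are equivalent.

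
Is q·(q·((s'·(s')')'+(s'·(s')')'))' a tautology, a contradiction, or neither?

contradiction

q·(q·((s'·(s')')'+(s'·(s')')'))'
= q·(q·(s'·(s')')')'
= q·(q·(s+s'))'
= q·q'
= 0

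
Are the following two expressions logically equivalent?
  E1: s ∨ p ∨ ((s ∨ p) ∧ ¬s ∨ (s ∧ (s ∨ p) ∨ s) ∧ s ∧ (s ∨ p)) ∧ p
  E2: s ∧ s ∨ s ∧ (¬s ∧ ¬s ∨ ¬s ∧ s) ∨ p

E1: s ∨ p ∨ ((s ∨ p) ∧ ¬s ∨ (s ∧ (s ∨ p) ∨ s) ∧ s ∧ (s ∨ p)) ∧ p
    = s ∨ p ∨ ((s ∨ p) ∧ ¬s ∨ s ∧ (s ∨ p)) ∧ p
    = s ∨ p ∨ (s ∨ p) ∧ p
    = s ∨ p
E2: s ∧ s ∨ s ∧ (¬s ∧ ¬s ∨ ¬s ∧ s) ∨ p
    = s ∧ s ∨ s ∧ ¬s ∨ p
    = s ∨ p
Both reduce to s ∨ p, so they are equivalent.

Yes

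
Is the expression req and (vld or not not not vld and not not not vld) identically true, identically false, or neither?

neither

req and (vld or not not not vld and not not not vld)
= req and (vld or not not not vld)   — idempotence
= req and (vld or not vld)   — double negation
= req   — complement / identity
This depends on req, so it is not a constant.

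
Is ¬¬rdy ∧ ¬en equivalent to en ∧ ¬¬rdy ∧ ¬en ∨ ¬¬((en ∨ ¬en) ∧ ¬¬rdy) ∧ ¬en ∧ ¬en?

E1: ¬¬rdy ∧ ¬en
    = rdy ∧ ¬en   [double negation]
E2: en ∧ ¬¬rdy ∧ ¬en ∨ ¬¬((en ∨ ¬en) ∧ ¬¬rdy) ∧ ¬en ∧ ¬en
    = en ∧ ¬¬rdy ∧ ¬en ∨ ¬¬¬¬rdy ∧ ¬en ∧ ¬en   [complement / identity]
    = en ∧ ¬¬rdy ∧ ¬en ∨ ¬¬rdy ∧ ¬en ∧ ¬en   [double negation]
    = ¬¬rdy ∧ ¬en   [distribution]
    = rdy ∧ ¬en   [double negation]
Both reduce to rdy ∧ ¬en, so they are equivalent.

Yes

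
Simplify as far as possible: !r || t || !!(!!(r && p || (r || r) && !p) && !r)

!r || t

!r || t || !!(!!(r && p || (r || r) && !p) && !r)
= !r || t || !!(!!(r && p || r && !p) && !r)   [idempotence]
= !r || t || !!(!!r && !r)   [distribution]
= !r || t || !!r && !r   [double negation]
= !r || t || r && !r   [double negation]
= !r || t   [complement / identity]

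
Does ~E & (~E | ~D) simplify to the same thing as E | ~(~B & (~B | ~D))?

No

E1: ~E & (~E | ~D)
    = ~E   [absorption]
E2: E | ~(~B & (~B | ~D))
    = E | ~~B   [absorption]
    = E | B   [double negation]
These differ: at B=0, D=1, E=1, E1 = 0 but E2 = 1.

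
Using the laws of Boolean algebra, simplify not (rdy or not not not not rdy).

not rdy

not (rdy or not not not not rdy)
= not (rdy or not not rdy)   [double negation]
= not (rdy or rdy)   [double negation]
= not rdy   [idempotence]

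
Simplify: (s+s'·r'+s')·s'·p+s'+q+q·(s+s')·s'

s'+q

(s+s'·r'+s')·s'·p+s'+q+q·(s+s')·s'
= (s+s')·s'·p+s'+q+q·(s+s')·s'   [absorption]
= (s+s')·s'·p+s'+q+q·s'   [complement / identity]
= (s+s')·s'·p+s'+q   [absorption]
= s'·p+s'+q   [complement / identity]
= s'+q   [absorption]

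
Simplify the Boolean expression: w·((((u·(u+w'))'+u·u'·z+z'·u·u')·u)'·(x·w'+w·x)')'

w·((((u·(u+w'))'+u·u'·z+z'·u·u')·u)'·(x·w'+w·x)')'
= w·((((u·(u+w'))'+u·u')·u)'·(x·w'+w·x)')'   [distribution]
= w·(((u'+u·u')·u)'·(x·w'+w·x)')'   [absorption]
= w·((u'·u)'·(x·w'+w·x)')'   [complement / identity]
= w·((u'·u)'·x')'   [distribution]
= w·(u'·u+x)   [De Morgan]
= w·x   [complement / identity]

w·x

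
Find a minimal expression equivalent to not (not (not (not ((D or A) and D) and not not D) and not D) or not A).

not D and A

not (not (not (not ((D or A) and D) and not not D) and not D) or not A)
= not (not (((D or A) and D or not D) and not D) or not A)
= not (not ((D or not D) and not D) or not A)
= (D or not D) and not D and A
= not D and A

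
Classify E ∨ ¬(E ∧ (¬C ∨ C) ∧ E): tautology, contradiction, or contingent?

tautology

E ∨ ¬(E ∧ (¬C ∨ C) ∧ E)
= E ∨ ¬(E ∧ E)   [complement / identity]
= E ∨ ¬E   [idempotence]
= True   [complement]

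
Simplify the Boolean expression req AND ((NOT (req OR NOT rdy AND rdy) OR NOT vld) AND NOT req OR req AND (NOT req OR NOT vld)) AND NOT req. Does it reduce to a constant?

FALSE

req AND ((NOT (req OR NOT rdy AND rdy) OR NOT vld) AND NOT req OR req AND (NOT req OR NOT vld)) AND NOT req
= req AND ((NOT req OR NOT vld) AND NOT req OR req AND (NOT req OR NOT vld)) AND NOT req   (complement / identity)
= req AND (NOT req OR NOT vld) AND NOT req   (distribution)
= req AND NOT req   (absorption)
= FALSE   (complement)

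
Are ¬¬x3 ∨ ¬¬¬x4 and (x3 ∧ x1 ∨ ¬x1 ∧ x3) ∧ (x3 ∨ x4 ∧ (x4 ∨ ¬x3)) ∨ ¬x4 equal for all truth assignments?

Yes

E1: ¬¬x3 ∨ ¬¬¬x4
    = ¬¬x3 ∨ ¬x4   [double negation]
    = x3 ∨ ¬x4   [double negation]
E2: (x3 ∧ x1 ∨ ¬x1 ∧ x3) ∧ (x3 ∨ x4 ∧ (x4 ∨ ¬x3)) ∨ ¬x4
    = (x3 ∧ x1 ∨ ¬x1 ∧ x3) ∧ (x3 ∨ x4) ∨ ¬x4   [absorption]
    = x3 ∧ (x3 ∨ x4) ∨ ¬x4   [distribution]
    = x3 ∨ ¬x4   [absorption]
Both reduce to x3 ∨ ¬x4, so they are equivalent.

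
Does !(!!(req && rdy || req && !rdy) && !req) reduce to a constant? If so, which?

yes, True

!(!!(req && rdy || req && !rdy) && !req)
= !(!!req && !req)   (distribution)
= !req || req   (De Morgan)
= true   (complement)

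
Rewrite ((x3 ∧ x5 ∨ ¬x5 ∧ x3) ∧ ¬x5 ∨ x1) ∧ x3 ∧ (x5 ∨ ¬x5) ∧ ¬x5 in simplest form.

((x3 ∧ x5 ∨ ¬x5 ∧ x3) ∧ ¬x5 ∨ x1) ∧ x3 ∧ (x5 ∨ ¬x5) ∧ ¬x5
= (x3 ∧ (x5 ∨ ¬x5) ∧ ¬x5 ∨ x1) ∧ x3 ∧ (x5 ∨ ¬x5) ∧ ¬x5   — distribution
= x3 ∧ (x5 ∨ ¬x5) ∧ ¬x5   — absorption
= x3 ∧ ¬x5   — complement / identity

x3 ∧ ¬x5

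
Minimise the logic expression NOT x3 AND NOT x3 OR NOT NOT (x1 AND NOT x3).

NOT x3 AND NOT x3 OR NOT NOT (x1 AND NOT x3)
= NOT x3 AND NOT x3 OR x1 AND NOT x3
= (NOT x3 OR x1) AND NOT x3
= NOT x3

NOT x3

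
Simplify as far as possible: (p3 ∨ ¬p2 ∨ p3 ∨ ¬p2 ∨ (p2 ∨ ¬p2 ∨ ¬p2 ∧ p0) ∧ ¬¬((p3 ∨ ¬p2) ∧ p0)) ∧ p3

(p3 ∨ ¬p2 ∨ p3 ∨ ¬p2 ∨ (p2 ∨ ¬p2 ∨ ¬p2 ∧ p0) ∧ ¬¬((p3 ∨ ¬p2) ∧ p0)) ∧ p3
= (p3 ∨ ¬p2 ∨ p3 ∨ ¬p2 ∨ (p2 ∨ ¬p2) ∧ ¬¬((p3 ∨ ¬p2) ∧ p0)) ∧ p3   — absorption
= (p3 ∨ ¬p2 ∨ (p2 ∨ ¬p2) ∧ ¬¬((p3 ∨ ¬p2) ∧ p0)) ∧ p3   — idempotence
= (p3 ∨ ¬p2 ∨ (p2 ∨ ¬p2) ∧ (p3 ∨ ¬p2) ∧ p0) ∧ p3   — double negation
= (p3 ∨ ¬p2 ∨ (p3 ∨ ¬p2) ∧ p0) ∧ p3   — complement / identity
= (p3 ∨ ¬p2) ∧ p3   — absorption
= p3   — absorption

p3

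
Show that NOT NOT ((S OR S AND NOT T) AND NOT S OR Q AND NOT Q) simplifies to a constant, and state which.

NOT NOT ((S OR S AND NOT T) AND NOT S OR Q AND NOT Q)
= NOT NOT (S AND NOT S OR Q AND NOT Q)
= S AND NOT S OR Q AND NOT Q
= Q AND NOT Q
= FALSE

FALSE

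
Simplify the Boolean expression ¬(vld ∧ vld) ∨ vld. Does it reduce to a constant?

True

¬(vld ∧ vld) ∨ vld
= ¬vld ∨ vld
= True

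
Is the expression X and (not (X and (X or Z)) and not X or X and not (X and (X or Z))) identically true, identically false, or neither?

X and (not (X and (X or Z)) and not X or X and not (X and (X or Z)))
= X and not (X and (X or Z))
= X and not X
= False

identically false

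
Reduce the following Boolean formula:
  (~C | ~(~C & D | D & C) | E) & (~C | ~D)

~C | ~D

(~C | ~(~C & D | D & C) | E) & (~C | ~D)
= (~C | ~D | E) & (~C | ~D)   (distribution)
= ~C | ~D   (absorption)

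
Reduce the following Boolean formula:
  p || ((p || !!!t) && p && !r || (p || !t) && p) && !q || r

p || ((p || !!!t) && p && !r || (p || !t) && p) && !q || r
= p || ((p || !t) && p && !r || (p || !t) && p) && !q || r   [double negation]
= p || (p || !t) && p && !q || r   [absorption]
= p || p && !q || r   [absorption]
= p || r   [absorption]

p || r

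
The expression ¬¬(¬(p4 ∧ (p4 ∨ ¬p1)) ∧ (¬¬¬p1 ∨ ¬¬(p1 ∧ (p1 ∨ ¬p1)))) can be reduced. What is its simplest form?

¬p4

¬¬(¬(p4 ∧ (p4 ∨ ¬p1)) ∧ (¬¬¬p1 ∨ ¬¬(p1 ∧ (p1 ∨ ¬p1))))
= ¬¬(¬p4 ∧ (¬¬¬p1 ∨ ¬¬(p1 ∧ (p1 ∨ ¬p1))))
= ¬¬(¬p4 ∧ (¬¬¬p1 ∨ p1 ∧ (p1 ∨ ¬p1)))
= ¬¬(¬p4 ∧ (¬p1 ∨ p1 ∧ (p1 ∨ ¬p1)))
= ¬¬(¬p4 ∧ (¬p1 ∨ p1))
= ¬p4 ∧ (¬p1 ∨ p1)
= ¬p4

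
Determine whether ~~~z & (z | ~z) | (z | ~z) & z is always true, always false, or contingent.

always true

~~~z & (z | ~z) | (z | ~z) & z
= ~z & (z | ~z) | (z | ~z) & z   [double negation]
= z | ~z   [distribution]
= 1   [complement]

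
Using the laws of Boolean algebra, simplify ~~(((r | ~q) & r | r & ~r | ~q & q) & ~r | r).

r

~~(((r | ~q) & r | r & ~r | ~q & q) & ~r | r)
= ~~((r | r & ~r | ~q & q) & ~r | r)   — absorption
= (r | r & ~r | ~q & q) & ~r | r   — double negation
= (r | ~q & q) & ~r | r   — complement / identity
= r & ~r | r   — complement / identity
= r   — complement / identity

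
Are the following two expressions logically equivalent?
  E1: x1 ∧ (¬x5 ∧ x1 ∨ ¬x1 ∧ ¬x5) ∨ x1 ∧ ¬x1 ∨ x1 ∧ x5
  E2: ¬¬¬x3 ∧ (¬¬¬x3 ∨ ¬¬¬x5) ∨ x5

E1: x1 ∧ (¬x5 ∧ x1 ∨ ¬x1 ∧ ¬x5) ∨ x1 ∧ ¬x1 ∨ x1 ∧ x5
    = x1 ∧ ¬x5 ∨ x1 ∧ ¬x1 ∨ x1 ∧ x5   [distribution]
    = x1 ∧ ¬x5 ∨ x1 ∧ x5   [complement / identity]
    = x1   [distribution]
E2: ¬¬¬x3 ∧ (¬¬¬x3 ∨ ¬¬¬x5) ∨ x5
    = ¬¬¬x3 ∧ (¬¬¬x3 ∨ ¬x5) ∨ x5   [double negation]
    = ¬¬¬x3 ∨ x5   [absorption]
    = ¬x3 ∨ x5   [double negation]
These differ: at x1=0, x3=0, x5=1, E1 = 0 but E2 = 1.

No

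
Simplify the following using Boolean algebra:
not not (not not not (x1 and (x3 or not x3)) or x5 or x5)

not not (not not not (x1 and (x3 or not x3)) or x5 or x5)
= not not (not not not x1 or x5 or x5)
= not not not x1 or x5 or x5
= not not not x1 or x5
= not x1 or x5

not x1 or x5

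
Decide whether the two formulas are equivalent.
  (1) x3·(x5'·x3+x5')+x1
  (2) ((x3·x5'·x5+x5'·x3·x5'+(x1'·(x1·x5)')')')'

E1: x3·(x5'·x3+x5')+x1
    = x3·x5'+x1   (absorption)
E2: ((x3·x5'·x5+x5'·x3·x5'+(x1'·(x1·x5)')')')'
    = ((x3·x5'+(x1'·(x1·x5)')')')'   (distribution)
    = ((x3·x5'+x1+x1·x5)')'   (De Morgan)
    = ((x3·x5'+x1)')'   (absorption)
    = x3·x5'+x1   (double negation)
Both reduce to x3·x5'+x1, so they are equivalent.

Yes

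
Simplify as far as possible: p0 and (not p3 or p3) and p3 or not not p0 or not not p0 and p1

p0 and (not p3 or p3) and p3 or not not p0 or not not p0 and p1
= p0 and (not p3 or p3) and p3 or not not p0
= p0 and p3 or not not p0
= p0 and p3 or p0
= p0

p0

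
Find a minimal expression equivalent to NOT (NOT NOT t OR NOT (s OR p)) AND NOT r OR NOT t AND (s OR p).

NOT t AND (s OR p)

NOT (NOT NOT t OR NOT (s OR p)) AND NOT r OR NOT t AND (s OR p)
= NOT t AND (s OR p) AND NOT r OR NOT t AND (s OR p)   (De Morgan)
= NOT t AND (s OR p)   (absorption)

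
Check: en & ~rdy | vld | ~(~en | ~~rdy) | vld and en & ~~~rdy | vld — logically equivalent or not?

Yes

E1: en & ~rdy | vld | ~(~en | ~~rdy) | vld
    = en & ~rdy | vld | en & ~rdy | vld
    = en & ~rdy | vld
E2: en & ~~~rdy | vld
    = en & ~rdy | vld
Both reduce to en & ~rdy | vld, so they are equivalent.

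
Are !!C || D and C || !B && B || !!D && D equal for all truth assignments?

Yes

E1: !!C || D
    = C || D   — double negation
E2: C || !B && B || !!D && D
    = C || !B && B || D && D   — double negation
    = C || D && D   — complement / identity
    = C || D   — idempotence
Both reduce to C || D, so they are equivalent.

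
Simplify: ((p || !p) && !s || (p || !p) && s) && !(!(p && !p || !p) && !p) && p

p

((p || !p) && !s || (p || !p) && s) && !(!(p && !p || !p) && !p) && p
= (p || !p) && !(!(p && !p || !p) && !p) && p   (distribution)
= (p || !p) && !(!!p && !p) && p   (complement / identity)
= (p || !p) && (!p || p) && p   (De Morgan)
= (p || !p) && p   (complement / identity)
= p   (complement / identity)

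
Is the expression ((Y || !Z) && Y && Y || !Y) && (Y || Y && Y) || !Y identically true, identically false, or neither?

((Y || !Z) && Y && Y || !Y) && (Y || Y && Y) || !Y
= (Y && Y || !Y) && (Y || Y && Y) || !Y   [absorption]
= Y && Y || !Y && Y || !Y   [distribution]
= Y || !Y   [distribution]
= true   [complement]

identically true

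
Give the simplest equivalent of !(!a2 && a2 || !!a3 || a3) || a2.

!(!a2 && a2 || !!a3 || a3) || a2
= !(!!a3 || a3) || a2   [complement / identity]
= !(a3 || a3) || a2   [double negation]
= !a3 || a2   [idempotence]

!a3 || a2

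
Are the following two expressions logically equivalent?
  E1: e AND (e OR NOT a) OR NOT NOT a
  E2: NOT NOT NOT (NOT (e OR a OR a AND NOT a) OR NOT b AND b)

E1: e AND (e OR NOT a) OR NOT NOT a
    = e AND (e OR NOT a) OR a   (double negation)
    = e OR a   (absorption)
E2: NOT NOT NOT (NOT (e OR a OR a AND NOT a) OR NOT b AND b)
    = NOT NOT NOT NOT (e OR a OR a AND NOT a)   (complement / identity)
    = NOT NOT (e OR a OR a AND NOT a)   (double negation)
    = NOT NOT (e OR a)   (complement / identity)
    = e OR a   (double negation)
Both reduce to e OR a, so they are equivalent.

Yes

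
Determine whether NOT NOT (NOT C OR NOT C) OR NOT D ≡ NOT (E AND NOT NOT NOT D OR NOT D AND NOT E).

E1: NOT NOT (NOT C OR NOT C) OR NOT D
    = NOT (C AND C) OR NOT D   [De Morgan]
    = NOT C OR NOT D   [idempotence]
E2: NOT (E AND NOT NOT NOT D OR NOT D AND NOT E)
    = NOT (E AND NOT D OR NOT D AND NOT E)   [double negation]
    = NOT NOT D   [distribution]
    = D   [double negation]
These differ: at C=1, D=0, E=0, E1 = 1 but E2 = 0.

No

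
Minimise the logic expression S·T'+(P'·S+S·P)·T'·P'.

S·T'+(P'·S+S·P)·T'·P'
= S·T'+S·T'·P'   [distribution]
= S·T'   [absorption]

S·T'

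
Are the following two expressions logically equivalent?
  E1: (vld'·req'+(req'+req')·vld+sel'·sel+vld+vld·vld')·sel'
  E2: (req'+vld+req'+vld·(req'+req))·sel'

Yes

E1: (vld'·req'+(req'+req')·vld+sel'·sel+vld+vld·vld')·sel'
    = (vld'·req'+req'·vld+sel'·sel+vld+vld·vld')·sel'
    = (vld'·req'+req'·vld+sel'·sel+vld)·sel'
    = (vld'·req'+req'·vld+vld)·sel'
    = (req'+vld)·sel'
E2: (req'+vld+req'+vld·(req'+req))·sel'
    = (req'+vld+req'+vld)·sel'
    = (req'+vld)·sel'
Both reduce to (req'+vld)·sel', so they are equivalent.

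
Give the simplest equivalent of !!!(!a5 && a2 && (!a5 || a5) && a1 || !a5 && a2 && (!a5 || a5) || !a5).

!!!(!a5 && a2 && (!a5 || a5) && a1 || !a5 && a2 && (!a5 || a5) || !a5)
= !!!(!a5 && a2 && (!a5 || a5) || !a5)   [absorption]
= !!!(!a5 && a2 || !a5)   [complement / identity]
= !!!!a5   [absorption]
= !!a5   [double negation]
= a5   [double negation]

a5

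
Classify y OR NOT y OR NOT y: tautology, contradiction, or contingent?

tautology

y OR NOT y OR NOT y
= y OR NOT y   [idempotence]
= TRUE   [complement]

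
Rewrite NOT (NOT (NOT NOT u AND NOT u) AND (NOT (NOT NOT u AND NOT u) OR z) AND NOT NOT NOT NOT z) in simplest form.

NOT z

NOT (NOT (NOT NOT u AND NOT u) AND (NOT (NOT NOT u AND NOT u) OR z) AND NOT NOT NOT NOT z)
= NOT (NOT (NOT NOT u AND NOT u) AND (NOT (NOT NOT u AND NOT u) OR z) AND NOT NOT z)   [double negation]
= NOT (NOT (NOT NOT u AND NOT u) AND NOT NOT z)   [absorption]
= NOT ((NOT u OR u) AND NOT NOT z)   [De Morgan]
= NOT NOT NOT z   [complement / identity]
= NOT z   [double negation]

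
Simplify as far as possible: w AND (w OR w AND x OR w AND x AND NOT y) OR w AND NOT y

w

w AND (w OR w AND x OR w AND x AND NOT y) OR w AND NOT y
= w AND (w OR w AND x) OR w AND NOT y
= w AND w OR w AND NOT y
= (w OR NOT y) AND w
= w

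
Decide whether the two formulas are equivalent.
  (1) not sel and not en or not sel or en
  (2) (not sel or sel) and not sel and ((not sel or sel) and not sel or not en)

No

E1: not sel and not en or not sel or en
    = not sel or en   — absorption
E2: (not sel or sel) and not sel and ((not sel or sel) and not sel or not en)
    = (not sel or sel) and not sel   — absorption
    = not sel   — complement / identity
These differ: at en=1, sel=1, E1 = 1 but E2 = 0.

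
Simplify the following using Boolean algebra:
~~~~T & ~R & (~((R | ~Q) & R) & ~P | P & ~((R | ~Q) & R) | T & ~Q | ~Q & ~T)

~~~~T & ~R & (~((R | ~Q) & R) & ~P | P & ~((R | ~Q) & R) | T & ~Q | ~Q & ~T)
= ~~~~T & ~R & (~((R | ~Q) & R) | T & ~Q | ~Q & ~T)   [distribution]
= ~~~~T & ~R & (~((R | ~Q) & R) | ~Q)   [distribution]
= ~~~~T & ~R & (~R | ~Q)   [absorption]
= ~~~~T & ~R   [absorption]
= ~~T & ~R   [double negation]
= T & ~R   [double negation]

T & ~R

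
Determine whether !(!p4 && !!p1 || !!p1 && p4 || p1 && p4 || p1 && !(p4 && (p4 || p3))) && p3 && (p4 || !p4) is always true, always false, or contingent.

!(!p4 && !!p1 || !!p1 && p4 || p1 && p4 || p1 && !(p4 && (p4 || p3))) && p3 && (p4 || !p4)
= !(!p4 && !!p1 || !!p1 && p4 || p1 && p4 || p1 && !p4) && p3 && (p4 || !p4)
= !(!!p1 || p1 && p4 || p1 && !p4) && p3 && (p4 || !p4)
= !(p1 || p1 && p4 || p1 && !p4) && p3 && (p4 || !p4)
= !(p1 || p1 && p4 || p1 && !p4) && p3
= !(p1 || p1) && p3
= !p1 && p3
This depends on p1, p3, so it is not a constant.

contingent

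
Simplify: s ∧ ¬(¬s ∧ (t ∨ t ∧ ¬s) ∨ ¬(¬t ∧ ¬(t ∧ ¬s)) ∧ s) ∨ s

s ∧ ¬(¬s ∧ (t ∨ t ∧ ¬s) ∨ ¬(¬t ∧ ¬(t ∧ ¬s)) ∧ s) ∨ s
= s ∧ ¬(¬s ∧ (t ∨ t ∧ ¬s) ∨ (t ∨ t ∧ ¬s) ∧ s) ∨ s   [De Morgan]
= s ∧ ¬(t ∨ t ∧ ¬s) ∨ s   [distribution]
= s ∧ ¬t ∨ s   [absorption]
= s   [absorption]

s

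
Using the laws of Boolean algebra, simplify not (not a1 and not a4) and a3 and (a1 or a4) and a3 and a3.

(a1 or a4) and a3

not (not a1 and not a4) and a3 and (a1 or a4) and a3 and a3
= not (not a1 and not a4) and a3 and (a1 or a4) and a3
= (a1 or a4) and a3 and (a1 or a4) and a3
= (a1 or a4) and a3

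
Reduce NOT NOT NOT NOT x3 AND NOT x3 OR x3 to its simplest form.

x3

NOT NOT NOT NOT x3 AND NOT x3 OR x3
= NOT NOT x3 AND NOT x3 OR x3   [double negation]
= x3 AND NOT x3 OR x3   [double negation]
= x3   [complement / identity]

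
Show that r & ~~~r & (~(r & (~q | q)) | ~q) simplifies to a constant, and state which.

0

r & ~~~r & (~(r & (~q | q)) | ~q)
= r & ~r & (~(r & (~q | q)) | ~q)
= r & ~r & (~r | ~q)
= r & ~r
= 0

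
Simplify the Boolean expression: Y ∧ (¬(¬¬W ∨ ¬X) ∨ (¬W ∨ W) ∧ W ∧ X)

Y ∧ X

Y ∧ (¬(¬¬W ∨ ¬X) ∨ (¬W ∨ W) ∧ W ∧ X)
= Y ∧ (¬(¬¬W ∨ ¬X) ∨ W ∧ X)   — complement / identity
= Y ∧ (¬W ∧ X ∨ W ∧ X)   — De Morgan
= Y ∧ X   — distribution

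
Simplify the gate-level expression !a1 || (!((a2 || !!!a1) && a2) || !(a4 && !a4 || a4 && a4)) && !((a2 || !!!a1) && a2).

!a1 || !a2

!a1 || (!((a2 || !!!a1) && a2) || !(a4 && !a4 || a4 && a4)) && !((a2 || !!!a1) && a2)
= !a1 || (!((a2 || !!!a1) && a2) || !a4) && !((a2 || !!!a1) && a2)
= !a1 || !((a2 || !!!a1) && a2)
= !a1 || !((a2 || !a1) && a2)
= !a1 || !a2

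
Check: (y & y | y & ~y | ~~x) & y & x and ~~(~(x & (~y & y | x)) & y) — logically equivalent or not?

No

E1: (y & y | y & ~y | ~~x) & y & x
    = (y & y | y & ~y | x) & y & x   — double negation
    = (y | x) & y & x   — distribution
    = y & x   — absorption
E2: ~~(~(x & (~y & y | x)) & y)
    = ~(x & (~y & y | x)) & y   — double negation
    = ~(x & x) & y   — complement / identity
    = ~x & y   — idempotence
These differ: at x=0, y=1, E1 = 0 but E2 = 1.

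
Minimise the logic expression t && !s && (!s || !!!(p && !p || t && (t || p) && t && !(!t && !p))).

t && !s && (!s || !!!(p && !p || t && (t || p) && t && !(!t && !p)))
= t && !s && (!s || !!!(p && !p || t && (t || p) && t && (t || p)))   — De Morgan
= t && !s && (!s || !!!(t && (t || p) && t && (t || p)))   — complement / identity
= t && !s && (!s || !!!(t && (t || p)))   — idempotence
= t && !s && (!s || !!!t)   — absorption
= t && !s && (!s || !t)   — double negation
= t && !s   — absorption

t && !s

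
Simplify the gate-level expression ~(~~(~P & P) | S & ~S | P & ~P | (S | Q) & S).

~S

~(~~(~P & P) | S & ~S | P & ~P | (S | Q) & S)
= ~(~~(~P & P) | S & ~S | (S | Q) & S)
= ~(~P & P | S & ~S | (S | Q) & S)
= ~(S & ~S | (S | Q) & S)
= ~((S | Q) & S)
= ~S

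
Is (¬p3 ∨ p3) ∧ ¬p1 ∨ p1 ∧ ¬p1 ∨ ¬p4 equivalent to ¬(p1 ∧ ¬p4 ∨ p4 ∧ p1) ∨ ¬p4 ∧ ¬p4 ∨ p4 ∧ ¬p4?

Yes

E1: (¬p3 ∨ p3) ∧ ¬p1 ∨ p1 ∧ ¬p1 ∨ ¬p4
    = (¬p3 ∨ p3) ∧ ¬p1 ∨ ¬p4
    = ¬p1 ∨ ¬p4
E2: ¬(p1 ∧ ¬p4 ∨ p4 ∧ p1) ∨ ¬p4 ∧ ¬p4 ∨ p4 ∧ ¬p4
    = ¬p1 ∨ ¬p4 ∧ ¬p4 ∨ p4 ∧ ¬p4
    = ¬p1 ∨ ¬p4
Both reduce to ¬p1 ∨ ¬p4, so they are equivalent.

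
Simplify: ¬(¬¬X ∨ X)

¬(¬¬X ∨ X)
= ¬(X ∨ X)   [double negation]
= ¬X   [idempotence]

¬X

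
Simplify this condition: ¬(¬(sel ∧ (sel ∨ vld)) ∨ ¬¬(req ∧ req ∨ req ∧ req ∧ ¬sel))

¬(¬(sel ∧ (sel ∨ vld)) ∨ ¬¬(req ∧ req ∨ req ∧ req ∧ ¬sel))
= ¬(¬(sel ∧ (sel ∨ vld)) ∨ ¬¬(req ∧ req))   (absorption)
= ¬(¬sel ∨ ¬¬(req ∧ req))   (absorption)
= sel ∧ ¬(req ∧ req)   (De Morgan)
= sel ∧ ¬req   (idempotence)

sel ∧ ¬req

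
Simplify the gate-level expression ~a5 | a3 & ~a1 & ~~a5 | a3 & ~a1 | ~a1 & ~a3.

~a5 | ~a1

~a5 | a3 & ~a1 & ~~a5 | a3 & ~a1 | ~a1 & ~a3
= ~a5 | a3 & ~a1 & a5 | a3 & ~a1 | ~a1 & ~a3   — double negation
= ~a5 | a3 & ~a1 | ~a1 & ~a3   — absorption
= ~a5 | ~a1   — distribution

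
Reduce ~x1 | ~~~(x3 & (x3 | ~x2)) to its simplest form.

~x1 | ~~~(x3 & (x3 | ~x2))
= ~x1 | ~~~x3
= ~x1 | ~x3

~x1 | ~x3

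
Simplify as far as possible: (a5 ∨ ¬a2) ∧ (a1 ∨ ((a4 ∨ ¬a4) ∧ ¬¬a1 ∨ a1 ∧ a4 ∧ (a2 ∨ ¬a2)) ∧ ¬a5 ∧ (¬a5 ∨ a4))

(a5 ∨ ¬a2) ∧ (a1 ∨ ((a4 ∨ ¬a4) ∧ ¬¬a1 ∨ a1 ∧ a4 ∧ (a2 ∨ ¬a2)) ∧ ¬a5 ∧ (¬a5 ∨ a4))
= (a5 ∨ ¬a2) ∧ (a1 ∨ ((a4 ∨ ¬a4) ∧ ¬¬a1 ∨ a1 ∧ a4 ∧ (a2 ∨ ¬a2)) ∧ ¬a5)   [absorption]
= (a5 ∨ ¬a2) ∧ (a1 ∨ (¬¬a1 ∨ a1 ∧ a4 ∧ (a2 ∨ ¬a2)) ∧ ¬a5)   [complement / identity]
= (a5 ∨ ¬a2) ∧ (a1 ∨ (¬¬a1 ∨ a1 ∧ a4) ∧ ¬a5)   [complement / identity]
= (a5 ∨ ¬a2) ∧ (a1 ∨ (a1 ∨ a1 ∧ a4) ∧ ¬a5)   [double negation]
= (a5 ∨ ¬a2) ∧ (a1 ∨ a1 ∧ ¬a5)   [absorption]
= (a5 ∨ ¬a2) ∧ a1   [absorption]

(a5 ∨ ¬a2) ∧ a1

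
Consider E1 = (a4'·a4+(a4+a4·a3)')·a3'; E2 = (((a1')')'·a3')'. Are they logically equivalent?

No

E1: (a4'·a4+(a4+a4·a3)')·a3'
    = (a4+a4·a3)'·a3'   (complement / identity)
    = a4'·a3'   (absorption)
E2: (((a1')')'·a3')'
    = (a1'·a3')'   (double negation)
    = a1+a3   (De Morgan)
These differ: at a1=1, a3=1, a4=0, E1 = 0 but E2 = 1.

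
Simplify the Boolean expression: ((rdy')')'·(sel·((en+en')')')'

((rdy')')'·(sel·((en+en')')')'
= ((rdy')')'·(sel·(en+en'))'   (double negation)
= rdy'·(sel·(en+en'))'   (double negation)
= rdy'·sel'   (complement / identity)

rdy'·sel'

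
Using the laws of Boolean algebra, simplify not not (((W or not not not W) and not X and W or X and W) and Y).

W and Y

not not (((W or not not not W) and not X and W or X and W) and Y)
= not not (((W or not W) and not X and W or X and W) and Y)
= not not ((not X and W or X and W) and Y)
= not not (W and Y)
= W and Y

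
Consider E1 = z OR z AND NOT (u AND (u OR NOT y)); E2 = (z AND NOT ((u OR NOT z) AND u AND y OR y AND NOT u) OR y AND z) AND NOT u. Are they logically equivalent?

E1: z OR z AND NOT (u AND (u OR NOT y))
    = z OR z AND NOT u   — absorption
    = z   — absorption
E2: (z AND NOT ((u OR NOT z) AND u AND y OR y AND NOT u) OR y AND z) AND NOT u
    = (z AND NOT (u AND y OR y AND NOT u) OR y AND z) AND NOT u   — absorption
    = (z AND NOT y OR y AND z) AND NOT u   — distribution
    = z AND NOT u   — distribution
These differ: at u=1, y=0, z=1, E1 = 1 but E2 = 0.

No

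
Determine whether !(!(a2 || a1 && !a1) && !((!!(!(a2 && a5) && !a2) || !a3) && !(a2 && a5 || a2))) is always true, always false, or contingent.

!(!(a2 || a1 && !a1) && !((!!(!(a2 && a5) && !a2) || !a3) && !(a2 && a5 || a2)))
= !(!(a2 || a1 && !a1) && !((!(a2 && a5 || a2) || !a3) && !(a2 && a5 || a2)))   [De Morgan]
= !(!a2 && !((!(a2 && a5 || a2) || !a3) && !(a2 && a5 || a2)))   [complement / identity]
= !(!a2 && !!(a2 && a5 || a2))   [absorption]
= !(!a2 && !!a2)   [absorption]
= a2 || !a2   [De Morgan]
= true   [complement]

always true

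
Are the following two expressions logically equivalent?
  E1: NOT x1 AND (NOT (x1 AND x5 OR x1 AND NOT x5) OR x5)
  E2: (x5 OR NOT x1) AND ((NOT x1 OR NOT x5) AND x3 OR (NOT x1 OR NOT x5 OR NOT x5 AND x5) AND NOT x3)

Yes

E1: NOT x1 AND (NOT (x1 AND x5 OR x1 AND NOT x5) OR x5)
    = NOT x1 AND (NOT x1 OR x5)   [distribution]
    = NOT x1   [absorption]
E2: (x5 OR NOT x1) AND ((NOT x1 OR NOT x5) AND x3 OR (NOT x1 OR NOT x5 OR NOT x5 AND x5) AND NOT x3)
    = (x5 OR NOT x1) AND ((NOT x1 OR NOT x5) AND x3 OR (NOT x1 OR NOT x5) AND NOT x3)   [complement / identity]
    = (x5 OR NOT x1) AND (NOT x1 OR NOT x5)   [distribution]
    = x5 AND NOT x5 OR NOT x1   [distribution]
    = NOT x1   [complement / identity]
Both reduce to NOT x1, so they are equivalent.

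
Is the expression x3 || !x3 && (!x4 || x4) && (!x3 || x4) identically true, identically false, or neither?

x3 || !x3 && (!x4 || x4) && (!x3 || x4)
= x3 || !x3 && (!x3 || x4)
= x3 || !x3
= true

identically true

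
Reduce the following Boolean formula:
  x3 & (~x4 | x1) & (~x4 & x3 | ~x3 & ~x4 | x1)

x3 & (~x4 | x1) & (~x4 & x3 | ~x3 & ~x4 | x1)
= x3 & (~x4 | x1) & (~x4 | x1)   — distribution
= x3 & (~x4 | x1)   — idempotence

x3 & (~x4 | x1)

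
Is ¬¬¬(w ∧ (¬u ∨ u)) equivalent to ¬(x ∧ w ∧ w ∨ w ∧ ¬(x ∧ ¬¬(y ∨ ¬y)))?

Yes

E1: ¬¬¬(w ∧ (¬u ∨ u))
    = ¬¬¬w   (complement / identity)
    = ¬w   (double negation)
E2: ¬(x ∧ w ∧ w ∨ w ∧ ¬(x ∧ ¬¬(y ∨ ¬y)))
    = ¬(x ∧ w ∧ w ∨ w ∧ ¬(x ∧ (y ∨ ¬y)))   (double negation)
    = ¬(x ∧ w ∧ w ∨ w ∧ ¬x)   (complement / identity)
    = ¬(x ∧ w ∨ w ∧ ¬x)   (idempotence)
    = ¬w   (distribution)
Both reduce to ¬w, so they are equivalent.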